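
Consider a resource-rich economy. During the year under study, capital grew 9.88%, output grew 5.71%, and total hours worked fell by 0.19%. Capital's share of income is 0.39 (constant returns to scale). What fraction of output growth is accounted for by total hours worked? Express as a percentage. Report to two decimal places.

Total hours worked accounted for -2.03% of growth.

Labor's share = 1 − 0.39 = 0.61.
Total hours worked contributed 0.61 × (-0.19) = -0.1159 pp.
Share of growth = -0.1159 / 5.71 × 100 = -2.0298%.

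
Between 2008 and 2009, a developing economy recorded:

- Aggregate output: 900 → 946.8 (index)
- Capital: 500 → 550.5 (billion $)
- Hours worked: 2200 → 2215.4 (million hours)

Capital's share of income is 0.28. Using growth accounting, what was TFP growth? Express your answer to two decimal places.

Aggregate output growth = (946.8 − 900) / 900 = 5.2%.
Capital growth = (550.5 − 500) / 500 = 10.1%.
Hours worked growth = (2215.4 − 2200) / 2200 = 0.7%.
Labor's share = 1 − 0.28 = 0.72.
Capital: 0.28 × 10.1 = 2.828 pp.
Hours worked: 0.72 × 0.7 = 0.504 pp.
TFP growth = 5.2 − 3.332 = 1.868%.

TFP grew 1.87%.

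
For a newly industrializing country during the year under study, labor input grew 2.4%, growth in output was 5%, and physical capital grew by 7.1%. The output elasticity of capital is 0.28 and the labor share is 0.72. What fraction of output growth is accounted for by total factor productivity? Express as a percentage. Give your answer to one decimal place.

Labor's share = 1 − 0.28 = 0.72.
Physical capital: 0.28 × 7.1 = 1.988 pp.
Labor input: 0.72 × 2.4 = 1.728 pp.
TFP growth = 5 − 3.716 = 1.284%.
TFP share of growth = 1.284 / 5 × 100 = 25.68%.

Total factor productivity accounted for 25.7% of growth.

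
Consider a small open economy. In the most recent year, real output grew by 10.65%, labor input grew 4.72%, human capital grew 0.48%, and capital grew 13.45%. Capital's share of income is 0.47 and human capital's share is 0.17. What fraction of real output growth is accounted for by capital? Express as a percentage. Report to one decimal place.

Capital contributed 0.47 × 13.45 = 6.3215 pp.
Share of growth = 6.3215 / 10.65 × 100 = 59.357%.

59.4%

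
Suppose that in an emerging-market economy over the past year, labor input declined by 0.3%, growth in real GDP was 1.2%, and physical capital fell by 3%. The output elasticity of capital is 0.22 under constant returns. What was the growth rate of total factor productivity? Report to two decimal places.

Labor's share = 1 − 0.22 = 0.78.
Physical capital: 0.22 × (-3) = -0.66 pp.
Labor input: 0.78 × (-0.3) = -0.234 pp.
TFP growth = 1.2 + 0.894 = 2.094%.

2.09%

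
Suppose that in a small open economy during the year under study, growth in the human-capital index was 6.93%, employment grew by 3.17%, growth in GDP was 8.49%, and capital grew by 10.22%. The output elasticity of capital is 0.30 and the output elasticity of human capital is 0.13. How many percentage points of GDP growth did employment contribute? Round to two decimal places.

Labor's share = 1 − 0.3 − 0.13 = 0.57.
Contribution = share × growth = 0.57 × 3.17 = 1.8069 pp.

1.81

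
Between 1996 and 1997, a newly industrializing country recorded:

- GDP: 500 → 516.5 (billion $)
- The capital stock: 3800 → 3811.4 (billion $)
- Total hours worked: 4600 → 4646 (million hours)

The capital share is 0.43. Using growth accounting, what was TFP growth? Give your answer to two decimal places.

TFP growth was 2.60%.

GDP growth = (516.5 − 500) / 500 = 3.3%.
The capital stock growth = (3811.4 − 3800) / 3800 = 0.3%.
Total hours worked growth = (4646 − 4600) / 4600 = 1%.
Labor's share = 1 − 0.43 = 0.57.
The capital stock: 0.43 × 0.3 = 0.129 pp.
Total hours worked: 0.57 × 1 = 0.57 pp.
TFP growth = 3.3 − 0.699 = 2.601%.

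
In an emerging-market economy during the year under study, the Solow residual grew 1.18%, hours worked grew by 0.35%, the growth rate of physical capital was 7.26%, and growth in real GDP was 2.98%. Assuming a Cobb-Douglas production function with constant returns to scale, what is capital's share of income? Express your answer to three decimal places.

0.210

gY = gA + α·gK + (1−α)·gL, so gY − gA − gL = α(gK − gL).
2.98 − 1.18 − 0.35 = α × (7.26 − 0.35).
1.45 = 6.91 α, so α = 0.20984.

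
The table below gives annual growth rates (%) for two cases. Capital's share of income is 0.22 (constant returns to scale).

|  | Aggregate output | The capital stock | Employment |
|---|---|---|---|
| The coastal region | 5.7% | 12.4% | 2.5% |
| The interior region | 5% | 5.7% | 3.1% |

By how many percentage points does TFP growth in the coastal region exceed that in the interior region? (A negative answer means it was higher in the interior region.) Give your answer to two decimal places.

-0.31 percentage points

Labor's share = 1 − 0.22 = 0.78.
The coastal region: TFP = 5.7 − 2.728 − 1.95 = 1.022%.
The interior region: TFP = 5 − 1.254 − 2.418 = 1.328%.
Difference = 1.022 − (1.328) = -0.306 pp.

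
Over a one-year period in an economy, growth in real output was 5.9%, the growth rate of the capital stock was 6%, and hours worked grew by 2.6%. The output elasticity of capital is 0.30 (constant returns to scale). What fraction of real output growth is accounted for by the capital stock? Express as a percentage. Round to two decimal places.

The capital stock accounted for 30.51% of growth.

The capital stock contributed 0.3 × 6 = 1.8 pp.
Share of growth = 1.8 / 5.9 × 100 = 30.5085%.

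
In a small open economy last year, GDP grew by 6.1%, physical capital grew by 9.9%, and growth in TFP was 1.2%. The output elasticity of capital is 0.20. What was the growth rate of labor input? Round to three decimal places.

Labor's share = 1 − 0.2 = 0.8.
gY = gA + 0.2×9.9 + 0.8×g.
0.8×g = 6.1 − 1.2 − 1.98 = 2.92.
g = 2.92 / 0.8 = 3.65%.

3.650%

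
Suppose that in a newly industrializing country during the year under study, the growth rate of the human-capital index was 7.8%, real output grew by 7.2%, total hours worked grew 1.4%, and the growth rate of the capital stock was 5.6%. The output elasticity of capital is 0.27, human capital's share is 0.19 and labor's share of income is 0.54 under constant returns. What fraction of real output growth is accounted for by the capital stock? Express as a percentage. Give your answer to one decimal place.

The capital stock contributed 0.27 × 5.6 = 1.512 pp.
Share of growth = 1.512 / 7.2 × 100 = 21%.

The capital stock accounted for 21.0% of growth.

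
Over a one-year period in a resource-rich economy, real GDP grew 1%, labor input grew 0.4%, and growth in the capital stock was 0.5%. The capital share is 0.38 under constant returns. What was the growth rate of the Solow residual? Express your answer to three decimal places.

0.562%

Labor's share = 1 − 0.38 = 0.62.
The capital stock: 0.38 × 0.5 = 0.19 pp.
Labor input: 0.62 × 0.4 = 0.248 pp.
TFP growth = 1 − 0.438 = 0.562%.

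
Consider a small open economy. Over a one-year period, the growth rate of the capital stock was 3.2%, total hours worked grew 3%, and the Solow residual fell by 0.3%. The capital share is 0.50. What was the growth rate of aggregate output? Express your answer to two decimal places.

Labor's share = 1 − 0.5 = 0.5.
The capital stock: 0.5 × 3.2 = 1.6 pp.
Total hours worked: 0.5 × 3 = 1.5 pp.
Output growth = -0.3 + 3.1 = 2.8%.

2.80%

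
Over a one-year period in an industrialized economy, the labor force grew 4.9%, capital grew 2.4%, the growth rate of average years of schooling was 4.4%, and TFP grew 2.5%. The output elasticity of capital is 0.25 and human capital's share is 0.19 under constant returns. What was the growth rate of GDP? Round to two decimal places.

Labor's share = 1 − 0.25 − 0.19 = 0.56.
Capital: 0.25 × 2.4 = 0.6 pp.
Average years of schooling: 0.19 × 4.4 = 0.836 pp.
The labor force: 0.56 × 4.9 = 2.744 pp.
Output growth = 2.5 + 4.18 = 6.68%.

6.68%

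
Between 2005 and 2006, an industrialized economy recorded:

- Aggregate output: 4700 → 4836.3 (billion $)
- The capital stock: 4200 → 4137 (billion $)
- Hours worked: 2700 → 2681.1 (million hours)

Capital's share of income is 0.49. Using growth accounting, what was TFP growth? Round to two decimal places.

Aggregate output growth = (4836.3 − 4700) / 4700 = 2.9%.
The capital stock growth = (4137 − 4200) / 4200 = -1.5%.
Hours worked growth = (2681.1 − 2700) / 2700 = -0.7%.
Labor's share = 1 − 0.49 = 0.51.
The capital stock: 0.49 × (-1.5) = -0.735 pp.
Hours worked: 0.51 × (-0.7) = -0.357 pp.
TFP growth = 2.9 + 1.092 = 3.992%.

TFP growth was 3.99%.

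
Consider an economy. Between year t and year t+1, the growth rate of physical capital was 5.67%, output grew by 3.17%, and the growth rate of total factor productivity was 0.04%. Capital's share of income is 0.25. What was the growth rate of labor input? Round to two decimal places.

Labor's share = 1 − 0.25 = 0.75.
gY = gA + 0.25×5.67 + 0.75×g.
0.75×g = 3.17 − 0.04 − 1.4175 = 1.7125.
g = 1.7125 / 0.75 = 2.2833%.

Labor input growth was 2.28%.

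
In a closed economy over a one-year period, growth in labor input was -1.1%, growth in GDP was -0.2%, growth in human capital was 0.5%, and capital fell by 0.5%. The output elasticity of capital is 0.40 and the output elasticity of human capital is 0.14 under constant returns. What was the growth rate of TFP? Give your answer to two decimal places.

Labor's share = 1 − 0.4 − 0.14 = 0.46.
Capital: 0.4 × (-0.5) = -0.2 pp.
Human capital: 0.14 × 0.5 = 0.07 pp.
Labor input: 0.46 × (-1.1) = -0.506 pp.
TFP growth = -0.2 + 0.636 = 0.436%.

0.44%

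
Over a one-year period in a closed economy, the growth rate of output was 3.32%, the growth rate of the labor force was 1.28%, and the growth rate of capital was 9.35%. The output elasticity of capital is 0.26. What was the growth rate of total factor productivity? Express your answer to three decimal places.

Labor's share = 1 − 0.26 = 0.74.
Capital: 0.26 × 9.35 = 2.431 pp.
The labor force: 0.74 × 1.28 = 0.9472 pp.
TFP growth = 3.32 − 3.3782 = -0.0582%.

-0.058%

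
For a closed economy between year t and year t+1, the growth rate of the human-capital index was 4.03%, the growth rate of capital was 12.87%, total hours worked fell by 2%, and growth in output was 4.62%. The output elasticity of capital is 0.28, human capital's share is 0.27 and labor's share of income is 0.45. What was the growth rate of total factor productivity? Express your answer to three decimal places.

Labor's share = 1 − 0.28 − 0.27 = 0.45.
Capital: 0.28 × 12.87 = 3.6036 pp.
The human-capital index: 0.27 × 4.03 = 1.0881 pp.
Total hours worked: 0.45 × (-2) = -0.9 pp.
TFP growth = 4.62 − 3.7917 = 0.8283%.

0.828%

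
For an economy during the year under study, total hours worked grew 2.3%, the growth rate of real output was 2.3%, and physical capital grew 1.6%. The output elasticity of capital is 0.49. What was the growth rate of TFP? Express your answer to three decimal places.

Labor's share = 1 − 0.49 = 0.51.
Physical capital: 0.49 × 1.6 = 0.784 pp.
Total hours worked: 0.51 × 2.3 = 1.173 pp.
TFP growth = 2.3 − 1.957 = 0.343%.

TFP grew 0.343%.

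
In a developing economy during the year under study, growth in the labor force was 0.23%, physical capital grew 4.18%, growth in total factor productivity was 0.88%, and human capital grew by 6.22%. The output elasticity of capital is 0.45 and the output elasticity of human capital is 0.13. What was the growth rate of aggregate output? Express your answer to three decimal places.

Labor's share = 1 − 0.45 − 0.13 = 0.42.
Physical capital: 0.45 × 4.18 = 1.881 pp.
Human capital: 0.13 × 6.22 = 0.8086 pp.
The labor force: 0.42 × 0.23 = 0.0966 pp.
Output growth = 0.88 + 2.7862 = 3.6662%.

Aggregate output grew 3.666%.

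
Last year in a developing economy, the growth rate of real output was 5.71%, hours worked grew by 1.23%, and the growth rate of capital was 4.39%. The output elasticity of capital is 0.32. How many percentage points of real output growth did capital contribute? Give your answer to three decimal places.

1.405 pp

Contribution = share × growth = 0.32 × 4.39 = 1.4048 pp.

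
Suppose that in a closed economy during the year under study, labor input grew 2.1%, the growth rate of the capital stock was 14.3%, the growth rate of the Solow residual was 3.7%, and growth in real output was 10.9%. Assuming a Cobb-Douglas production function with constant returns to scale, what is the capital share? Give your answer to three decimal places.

gY = gA + α·gK + (1−α)·gL, so gY − gA − gL = α(gK − gL).
10.9 − 3.7 − 2.1 = α × (14.3 − 2.1).
5.1 = 12.2 α, so α = 0.41803.

0.418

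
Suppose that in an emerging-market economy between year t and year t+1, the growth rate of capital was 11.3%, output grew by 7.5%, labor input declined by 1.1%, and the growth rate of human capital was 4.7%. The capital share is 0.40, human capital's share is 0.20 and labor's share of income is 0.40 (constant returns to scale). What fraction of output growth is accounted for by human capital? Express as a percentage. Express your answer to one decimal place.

Human capital contributed 0.2 × 4.7 = 0.94 pp.
Share of growth = 0.94 / 7.5 × 100 = 12.533%.

Human capital accounted for 12.5% of growth.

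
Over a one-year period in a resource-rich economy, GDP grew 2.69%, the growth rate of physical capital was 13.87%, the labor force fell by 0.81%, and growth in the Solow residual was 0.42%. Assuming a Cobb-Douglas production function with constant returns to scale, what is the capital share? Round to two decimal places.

The capital share is 0.21.

gY = gA + α·gK + (1−α)·gL, so gY − gA − gL = α(gK − gL).
2.69 − 0.42 + 0.81 = α × (13.87 − (-0.81)).
3.08 = 14.68 α, so α = 0.2098.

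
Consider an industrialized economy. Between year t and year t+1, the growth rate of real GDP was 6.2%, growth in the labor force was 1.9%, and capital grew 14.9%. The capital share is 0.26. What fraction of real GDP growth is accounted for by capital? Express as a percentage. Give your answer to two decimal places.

62.48%

Capital contributed 0.26 × 14.9 = 3.874 pp.
Share of growth = 3.874 / 6.2 × 100 = 62.4839%.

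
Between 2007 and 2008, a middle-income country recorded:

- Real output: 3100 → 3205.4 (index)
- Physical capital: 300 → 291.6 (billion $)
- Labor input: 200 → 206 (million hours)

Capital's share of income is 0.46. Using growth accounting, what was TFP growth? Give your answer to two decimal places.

3.07%

Real output growth = (3205.4 − 3100) / 3100 = 3.4%.
Physical capital growth = (291.6 − 300) / 300 = -2.8%.
Labor input growth = (206 − 200) / 200 = 3%.
Labor's share = 1 − 0.46 = 0.54.
Physical capital: 0.46 × (-2.8) = -1.288 pp.
Labor input: 0.54 × 3 = 1.62 pp.
TFP growth = 3.4 − 0.332 = 3.068%.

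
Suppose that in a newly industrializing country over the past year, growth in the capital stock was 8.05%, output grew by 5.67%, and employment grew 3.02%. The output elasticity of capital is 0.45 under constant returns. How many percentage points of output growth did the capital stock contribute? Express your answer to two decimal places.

3.62 percentage points

Contribution = share × growth = 0.45 × 8.05 = 3.6225 pp.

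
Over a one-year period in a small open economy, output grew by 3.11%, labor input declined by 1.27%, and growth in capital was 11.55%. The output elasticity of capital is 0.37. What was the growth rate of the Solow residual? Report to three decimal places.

Labor's share = 1 − 0.37 = 0.63.
Capital: 0.37 × 11.55 = 4.2735 pp.
Labor input: 0.63 × (-1.27) = -0.8001 pp.
TFP growth = 3.11 − 3.4734 = -0.3634%.

-0.363%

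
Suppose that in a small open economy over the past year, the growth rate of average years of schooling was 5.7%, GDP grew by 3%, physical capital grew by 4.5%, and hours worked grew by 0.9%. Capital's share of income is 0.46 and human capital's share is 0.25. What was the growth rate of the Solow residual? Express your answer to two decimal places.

-0.76%

Labor's share = 1 − 0.46 − 0.25 = 0.29.
Physical capital: 0.46 × 4.5 = 2.07 pp.
Average years of schooling: 0.25 × 5.7 = 1.425 pp.
Hours worked: 0.29 × 0.9 = 0.261 pp.
TFP growth = 3 − 3.756 = -0.756%.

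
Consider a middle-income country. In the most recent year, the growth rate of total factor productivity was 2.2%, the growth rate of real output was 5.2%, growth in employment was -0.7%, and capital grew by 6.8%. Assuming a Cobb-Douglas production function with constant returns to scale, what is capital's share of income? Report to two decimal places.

gY = gA + α·gK + (1−α)·gL, so gY − gA − gL = α(gK − gL).
5.2 − 2.2 + 0.7 = α × (6.8 − (-0.7)).
3.7 = 7.5 α, so α = 0.4933.

Capital's share of income is 0.49.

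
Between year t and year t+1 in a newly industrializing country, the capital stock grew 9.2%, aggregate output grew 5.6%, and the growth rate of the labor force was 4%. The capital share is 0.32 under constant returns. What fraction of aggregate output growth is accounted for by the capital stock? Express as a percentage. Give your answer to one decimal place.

The capital stock accounted for 52.6% of growth.

The capital stock contributed 0.32 × 9.2 = 2.944 pp.
Share of growth = 2.944 / 5.6 × 100 = 52.571%.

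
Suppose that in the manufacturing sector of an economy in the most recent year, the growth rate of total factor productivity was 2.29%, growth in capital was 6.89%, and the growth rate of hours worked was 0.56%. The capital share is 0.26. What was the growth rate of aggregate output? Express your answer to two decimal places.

Labor's share = 1 − 0.26 = 0.74.
Capital: 0.26 × 6.89 = 1.7914 pp.
Hours worked: 0.74 × 0.56 = 0.4144 pp.
Output growth = 2.29 + 2.2058 = 4.4958%.

Aggregate output grew 4.50%.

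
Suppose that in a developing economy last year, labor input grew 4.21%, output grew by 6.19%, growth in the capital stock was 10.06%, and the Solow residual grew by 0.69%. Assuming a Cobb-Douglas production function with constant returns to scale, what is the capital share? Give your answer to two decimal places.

gY = gA + α·gK + (1−α)·gL, so gY − gA − gL = α(gK − gL).
6.19 − 0.69 − 4.21 = α × (10.06 − 4.21).
1.29 = 5.85 α, so α = 0.2205.

The capital share is 0.22.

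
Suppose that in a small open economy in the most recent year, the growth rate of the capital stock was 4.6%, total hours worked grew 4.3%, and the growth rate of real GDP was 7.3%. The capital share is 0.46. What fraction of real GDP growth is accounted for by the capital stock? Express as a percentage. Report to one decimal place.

The capital stock accounted for 29.0% of growth.

The capital stock contributed 0.46 × 4.6 = 2.116 pp.
Share of growth = 2.116 / 7.3 × 100 = 28.986%.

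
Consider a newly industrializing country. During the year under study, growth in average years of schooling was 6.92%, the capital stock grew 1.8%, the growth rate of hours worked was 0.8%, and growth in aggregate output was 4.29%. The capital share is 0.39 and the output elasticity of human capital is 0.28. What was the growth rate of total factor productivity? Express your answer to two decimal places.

Total factor productivity grew 1.39%.

Labor's share = 1 − 0.39 − 0.28 = 0.33.
The capital stock: 0.39 × 1.8 = 0.702 pp.
Average years of schooling: 0.28 × 6.92 = 1.9376 pp.
Hours worked: 0.33 × 0.8 = 0.264 pp.
TFP growth = 4.29 − 2.9036 = 1.3864%.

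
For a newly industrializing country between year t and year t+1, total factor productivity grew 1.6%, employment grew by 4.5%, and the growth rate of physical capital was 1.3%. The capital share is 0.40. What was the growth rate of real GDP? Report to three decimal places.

Labor's share = 1 − 0.4 = 0.6.
Physical capital: 0.4 × 1.3 = 0.52 pp.
Employment: 0.6 × 4.5 = 2.7 pp.
Output growth = 1.6 + 3.22 = 4.82%.

Real GDP grew 4.820%.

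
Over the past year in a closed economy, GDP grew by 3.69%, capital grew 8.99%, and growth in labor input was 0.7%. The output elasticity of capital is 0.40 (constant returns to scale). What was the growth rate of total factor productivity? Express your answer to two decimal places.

-0.33%

Labor's share = 1 − 0.4 = 0.6.
Capital: 0.4 × 8.99 = 3.596 pp.
Labor input: 0.6 × 0.7 = 0.42 pp.
TFP growth = 3.69 − 4.016 = -0.326%.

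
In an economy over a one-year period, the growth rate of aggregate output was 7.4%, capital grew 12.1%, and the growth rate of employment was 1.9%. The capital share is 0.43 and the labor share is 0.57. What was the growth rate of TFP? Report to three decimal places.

1.114%

Labor's share = 1 − 0.43 = 0.57.
Capital: 0.43 × 12.1 = 5.203 pp.
Employment: 0.57 × 1.9 = 1.083 pp.
TFP growth = 7.4 − 6.286 = 1.114%.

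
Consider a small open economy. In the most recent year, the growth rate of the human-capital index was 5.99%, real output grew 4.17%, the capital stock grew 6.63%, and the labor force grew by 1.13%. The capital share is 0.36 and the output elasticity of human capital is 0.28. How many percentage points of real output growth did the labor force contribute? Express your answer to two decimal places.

Labor's share = 1 − 0.36 − 0.28 = 0.36.
Contribution = share × growth = 0.36 × 1.13 = 0.4068 pp.

0.41 pp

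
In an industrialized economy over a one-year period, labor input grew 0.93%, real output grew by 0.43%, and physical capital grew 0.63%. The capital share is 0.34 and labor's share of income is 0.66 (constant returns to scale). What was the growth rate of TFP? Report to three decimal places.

Labor's share = 1 − 0.34 = 0.66.
Physical capital: 0.34 × 0.63 = 0.2142 pp.
Labor input: 0.66 × 0.93 = 0.6138 pp.
TFP growth = 0.43 − 0.828 = -0.398%.

-0.398%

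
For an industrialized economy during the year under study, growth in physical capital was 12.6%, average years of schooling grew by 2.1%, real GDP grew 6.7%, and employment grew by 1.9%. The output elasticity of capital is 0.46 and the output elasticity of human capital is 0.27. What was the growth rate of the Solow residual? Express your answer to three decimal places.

-0.176%

Labor's share = 1 − 0.46 − 0.27 = 0.27.
Physical capital: 0.46 × 12.6 = 5.796 pp.
Average years of schooling: 0.27 × 2.1 = 0.567 pp.
Employment: 0.27 × 1.9 = 0.513 pp.
TFP growth = 6.7 − 6.876 = -0.176%.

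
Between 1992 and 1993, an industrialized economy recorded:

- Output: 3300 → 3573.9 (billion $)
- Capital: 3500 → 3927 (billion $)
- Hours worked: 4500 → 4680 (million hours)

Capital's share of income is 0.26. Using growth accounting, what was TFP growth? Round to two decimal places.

2.17%

Output growth = (3573.9 − 3300) / 3300 = 8.3%.
Capital growth = (3927 − 3500) / 3500 = 12.2%.
Hours worked growth = (4680 − 4500) / 4500 = 4%.
Labor's share = 1 − 0.26 = 0.74.
Capital: 0.26 × 12.2 = 3.172 pp.
Hours worked: 0.74 × 4 = 2.96 pp.
TFP growth = 8.3 − 6.132 = 2.168%.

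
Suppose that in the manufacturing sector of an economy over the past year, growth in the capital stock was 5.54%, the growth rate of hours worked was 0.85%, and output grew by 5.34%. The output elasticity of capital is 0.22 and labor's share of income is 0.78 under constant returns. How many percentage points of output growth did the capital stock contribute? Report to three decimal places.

1.219 pp

Contribution = share × growth = 0.22 × 5.54 = 1.2188 pp.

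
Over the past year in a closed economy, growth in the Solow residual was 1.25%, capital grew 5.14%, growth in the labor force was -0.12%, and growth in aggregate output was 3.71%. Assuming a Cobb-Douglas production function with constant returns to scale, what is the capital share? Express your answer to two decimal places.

gY = gA + α·gK + (1−α)·gL, so gY − gA − gL = α(gK − gL).
3.71 − 1.25 + 0.12 = α × (5.14 − (-0.12)).
2.58 = 5.26 α, so α = 0.4905.

α = 0.49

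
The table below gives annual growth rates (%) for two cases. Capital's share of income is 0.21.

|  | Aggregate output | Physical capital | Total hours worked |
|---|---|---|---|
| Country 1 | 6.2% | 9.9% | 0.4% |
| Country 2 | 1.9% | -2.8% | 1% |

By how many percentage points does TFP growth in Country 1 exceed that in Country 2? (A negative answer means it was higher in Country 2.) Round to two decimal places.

Labor's share = 1 − 0.21 = 0.79.
Country 1: TFP = 6.2 − 2.079 − 0.316 = 3.805%.
Country 2: TFP = 1.9 + 0.588 − 0.79 = 1.698%.
Difference = 3.805 − (1.698) = 2.107 pp.

2.11 percentage points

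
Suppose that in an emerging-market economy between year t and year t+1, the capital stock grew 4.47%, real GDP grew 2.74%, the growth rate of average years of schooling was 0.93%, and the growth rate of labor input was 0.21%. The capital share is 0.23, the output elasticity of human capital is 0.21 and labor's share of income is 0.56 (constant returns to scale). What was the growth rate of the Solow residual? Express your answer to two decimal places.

Labor's share = 1 − 0.23 − 0.21 = 0.56.
The capital stock: 0.23 × 4.47 = 1.0281 pp.
Average years of schooling: 0.21 × 0.93 = 0.1953 pp.
Labor input: 0.56 × 0.21 = 0.1176 pp.
TFP growth = 2.74 − 1.341 = 1.399%.

1.40%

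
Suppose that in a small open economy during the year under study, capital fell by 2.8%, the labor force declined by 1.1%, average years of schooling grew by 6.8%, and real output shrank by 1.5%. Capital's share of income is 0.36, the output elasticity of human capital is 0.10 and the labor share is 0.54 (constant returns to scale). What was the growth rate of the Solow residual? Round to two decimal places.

Labor's share = 1 − 0.36 − 0.1 = 0.54.
Capital: 0.36 × (-2.8) = -1.008 pp.
Average years of schooling: 0.1 × 6.8 = 0.68 pp.
The labor force: 0.54 × (-1.1) = -0.594 pp.
TFP growth = -1.5 + 0.922 = -0.578%.

-0.58%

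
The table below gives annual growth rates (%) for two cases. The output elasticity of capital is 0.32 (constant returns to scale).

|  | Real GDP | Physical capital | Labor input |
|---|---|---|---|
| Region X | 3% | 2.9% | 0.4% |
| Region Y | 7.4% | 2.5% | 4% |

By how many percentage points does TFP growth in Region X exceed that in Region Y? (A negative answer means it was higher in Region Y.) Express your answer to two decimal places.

-2.08 percentage points

Labor's share = 1 − 0.32 = 0.68.
Region X: TFP = 3 − 0.928 − 0.272 = 1.8%.
Region Y: TFP = 7.4 − 0.8 − 2.72 = 3.88%.
Difference = 1.8 − (3.88) = -2.08 pp.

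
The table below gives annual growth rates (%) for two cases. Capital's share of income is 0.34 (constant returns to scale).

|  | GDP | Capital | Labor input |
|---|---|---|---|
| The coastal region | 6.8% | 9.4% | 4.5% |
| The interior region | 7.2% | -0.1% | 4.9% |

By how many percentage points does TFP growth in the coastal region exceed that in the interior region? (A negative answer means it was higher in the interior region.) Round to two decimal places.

-3.37 percentage points

Labor's share = 1 − 0.34 = 0.66.
The coastal region: TFP = 6.8 − 3.196 − 2.97 = 0.634%.
The interior region: TFP = 7.2 + 0.034 − 3.234 = 4%.
Difference = 0.634 − (4) = -3.366 pp.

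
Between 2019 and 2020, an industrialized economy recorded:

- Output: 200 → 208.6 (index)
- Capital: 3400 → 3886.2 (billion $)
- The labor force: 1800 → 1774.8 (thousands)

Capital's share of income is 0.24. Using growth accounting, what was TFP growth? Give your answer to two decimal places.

Output growth = (208.6 − 200) / 200 = 4.3%.
Capital growth = (3886.2 − 3400) / 3400 = 14.3%.
The labor force growth = (1774.8 − 1800) / 1800 = -1.4%.
Labor's share = 1 − 0.24 = 0.76.
Capital: 0.24 × 14.3 = 3.432 pp.
The labor force: 0.76 × (-1.4) = -1.064 pp.
TFP growth = 4.3 − 2.368 = 1.932%.

TFP grew 1.93%.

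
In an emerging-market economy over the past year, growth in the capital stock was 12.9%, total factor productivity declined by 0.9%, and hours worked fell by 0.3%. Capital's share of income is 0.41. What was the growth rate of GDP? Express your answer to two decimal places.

Labor's share = 1 − 0.41 = 0.59.
The capital stock: 0.41 × 12.9 = 5.289 pp.
Hours worked: 0.59 × (-0.3) = -0.177 pp.
Output growth = -0.9 + 5.112 = 4.212%.

GDP growth was 4.21%.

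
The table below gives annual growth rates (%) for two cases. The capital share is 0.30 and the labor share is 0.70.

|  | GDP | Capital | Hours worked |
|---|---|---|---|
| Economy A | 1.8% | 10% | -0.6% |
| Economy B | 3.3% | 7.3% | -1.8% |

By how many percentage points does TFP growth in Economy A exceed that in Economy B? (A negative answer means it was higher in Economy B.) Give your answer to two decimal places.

Labor's share = 1 − 0.3 = 0.7.
Economy A: TFP = 1.8 − 3 + 0.42 = -0.78%.
Economy B: TFP = 3.3 − 2.19 + 1.26 = 2.37%.
Difference = -0.78 − (2.37) = -3.15 pp.

-3.15 percentage points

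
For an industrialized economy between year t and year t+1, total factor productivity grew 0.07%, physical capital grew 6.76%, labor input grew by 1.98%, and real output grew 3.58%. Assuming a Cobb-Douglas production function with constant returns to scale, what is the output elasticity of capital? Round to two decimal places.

0.32

gY = gA + α·gK + (1−α)·gL, so gY − gA − gL = α(gK − gL).
3.58 − 0.07 − 1.98 = α × (6.76 − 1.98).
1.53 = 4.78 α, so α = 0.3201.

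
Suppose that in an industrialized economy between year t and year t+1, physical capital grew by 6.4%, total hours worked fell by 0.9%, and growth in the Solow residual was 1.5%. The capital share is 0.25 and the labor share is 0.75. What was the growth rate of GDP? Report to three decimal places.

2.425%

Labor's share = 1 − 0.25 = 0.75.
Physical capital: 0.25 × 6.4 = 1.6 pp.
Total hours worked: 0.75 × (-0.9) = -0.675 pp.
Output growth = 1.5 + 0.925 = 2.425%.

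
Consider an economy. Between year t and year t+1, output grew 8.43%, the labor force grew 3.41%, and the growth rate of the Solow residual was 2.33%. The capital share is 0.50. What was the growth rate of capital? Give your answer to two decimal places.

Labor's share = 1 − 0.5 = 0.5.
gY = gA + 0.5×3.41 + 0.5×g.
0.5×g = 8.43 − 2.33 − 1.705 = 4.395.
g = 4.395 / 0.5 = 8.79%.

8.79%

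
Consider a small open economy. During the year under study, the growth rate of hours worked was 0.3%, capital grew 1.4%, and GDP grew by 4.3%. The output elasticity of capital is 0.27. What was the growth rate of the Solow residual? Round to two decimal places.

The Solow residual grew 3.70%.

Labor's share = 1 − 0.27 = 0.73.
Capital: 0.27 × 1.4 = 0.378 pp.
Hours worked: 0.73 × 0.3 = 0.219 pp.
TFP growth = 4.3 − 0.597 = 3.703%.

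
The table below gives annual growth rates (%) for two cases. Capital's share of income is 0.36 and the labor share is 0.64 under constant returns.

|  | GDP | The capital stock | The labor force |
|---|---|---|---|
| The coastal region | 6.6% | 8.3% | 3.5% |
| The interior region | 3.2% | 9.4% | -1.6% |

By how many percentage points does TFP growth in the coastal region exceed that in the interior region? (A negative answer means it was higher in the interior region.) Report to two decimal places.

0.53 percentage points

Labor's share = 1 − 0.36 = 0.64.
The coastal region: TFP = 6.6 − 2.988 − 2.24 = 1.372%.
The interior region: TFP = 3.2 − 3.384 + 1.024 = 0.84%.
Difference = 1.372 − (0.84) = 0.532 pp.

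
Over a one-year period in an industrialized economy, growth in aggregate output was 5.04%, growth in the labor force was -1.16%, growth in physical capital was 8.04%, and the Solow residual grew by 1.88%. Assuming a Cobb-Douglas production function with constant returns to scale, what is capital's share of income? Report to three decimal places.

gY = gA + α·gK + (1−α)·gL, so gY − gA − gL = α(gK − gL).
5.04 − 1.88 + 1.16 = α × (8.04 − (-1.16)).
4.32 = 9.2 α, so α = 0.46957.

0.470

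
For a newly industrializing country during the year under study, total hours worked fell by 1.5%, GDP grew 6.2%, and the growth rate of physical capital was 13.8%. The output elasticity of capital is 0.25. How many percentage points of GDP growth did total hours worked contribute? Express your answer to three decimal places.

Labor's share = 1 − 0.25 = 0.75.
Contribution = share × growth = 0.75 × (-1.5) = -1.125 pp.

-1.125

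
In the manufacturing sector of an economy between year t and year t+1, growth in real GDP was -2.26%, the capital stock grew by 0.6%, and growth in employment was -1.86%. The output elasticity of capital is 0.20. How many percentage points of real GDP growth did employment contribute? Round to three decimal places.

Labor's share = 1 − 0.2 = 0.8.
Contribution = share × growth = 0.8 × (-1.86) = -1.488 pp.

-1.488 pp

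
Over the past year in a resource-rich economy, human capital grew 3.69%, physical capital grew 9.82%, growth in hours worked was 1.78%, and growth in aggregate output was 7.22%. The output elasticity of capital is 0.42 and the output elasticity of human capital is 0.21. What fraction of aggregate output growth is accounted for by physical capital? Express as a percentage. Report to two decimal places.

Physical capital contributed 0.42 × 9.82 = 4.1244 pp.
Share of growth = 4.1244 / 7.22 × 100 = 57.1247%.

57.12%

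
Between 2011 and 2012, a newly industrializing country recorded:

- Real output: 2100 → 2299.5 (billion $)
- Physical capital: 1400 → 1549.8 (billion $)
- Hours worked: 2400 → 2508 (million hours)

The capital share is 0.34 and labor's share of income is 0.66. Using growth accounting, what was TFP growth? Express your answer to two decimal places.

TFP growth was 2.89%.

Real output growth = (2299.5 − 2100) / 2100 = 9.5%.
Physical capital growth = (1549.8 − 1400) / 1400 = 10.7%.
Hours worked growth = (2508 − 2400) / 2400 = 4.5%.
Labor's share = 1 − 0.34 = 0.66.
Physical capital: 0.34 × 10.7 = 3.638 pp.
Hours worked: 0.66 × 4.5 = 2.97 pp.
TFP growth = 9.5 − 6.608 = 2.892%.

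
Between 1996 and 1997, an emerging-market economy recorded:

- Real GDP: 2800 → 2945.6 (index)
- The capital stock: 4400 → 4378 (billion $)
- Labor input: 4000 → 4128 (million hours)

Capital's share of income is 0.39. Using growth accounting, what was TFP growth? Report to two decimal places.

Real GDP growth = (2945.6 − 2800) / 2800 = 5.2%.
The capital stock growth = (4378 − 4400) / 4400 = -0.5%.
Labor input growth = (4128 − 4000) / 4000 = 3.2%.
Labor's share = 1 − 0.39 = 0.61.
The capital stock: 0.39 × (-0.5) = -0.195 pp.
Labor input: 0.61 × 3.2 = 1.952 pp.
TFP growth = 5.2 − 1.757 = 3.443%.

3.44%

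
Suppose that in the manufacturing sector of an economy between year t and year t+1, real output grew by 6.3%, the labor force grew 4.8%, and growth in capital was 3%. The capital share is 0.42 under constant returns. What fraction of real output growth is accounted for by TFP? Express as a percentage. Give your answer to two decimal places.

Labor's share = 1 − 0.42 = 0.58.
Capital: 0.42 × 3 = 1.26 pp.
The labor force: 0.58 × 4.8 = 2.784 pp.
TFP growth = 6.3 − 4.044 = 2.256%.
TFP share of growth = 2.256 / 6.3 × 100 = 35.8095%.

35.81%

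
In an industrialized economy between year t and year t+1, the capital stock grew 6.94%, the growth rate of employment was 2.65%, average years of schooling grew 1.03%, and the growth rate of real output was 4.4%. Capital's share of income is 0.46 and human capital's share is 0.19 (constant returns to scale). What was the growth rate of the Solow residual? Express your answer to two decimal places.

Labor's share = 1 − 0.46 − 0.19 = 0.35.
The capital stock: 0.46 × 6.94 = 3.1924 pp.
Average years of schooling: 0.19 × 1.03 = 0.1957 pp.
Employment: 0.35 × 2.65 = 0.9275 pp.
TFP growth = 4.4 − 4.3156 = 0.0844%.

0.08%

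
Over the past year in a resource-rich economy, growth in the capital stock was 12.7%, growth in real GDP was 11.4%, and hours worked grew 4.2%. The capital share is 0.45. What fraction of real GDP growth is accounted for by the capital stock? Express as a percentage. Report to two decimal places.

50.13%

The capital stock contributed 0.45 × 12.7 = 5.715 pp.
Share of growth = 5.715 / 11.4 × 100 = 50.1316%.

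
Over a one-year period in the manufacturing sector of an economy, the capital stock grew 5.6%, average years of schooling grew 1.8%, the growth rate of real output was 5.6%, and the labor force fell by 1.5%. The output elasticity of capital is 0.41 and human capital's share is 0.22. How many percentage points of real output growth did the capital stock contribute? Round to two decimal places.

2.30 pp

Contribution = share × growth = 0.41 × 5.6 = 2.296 pp.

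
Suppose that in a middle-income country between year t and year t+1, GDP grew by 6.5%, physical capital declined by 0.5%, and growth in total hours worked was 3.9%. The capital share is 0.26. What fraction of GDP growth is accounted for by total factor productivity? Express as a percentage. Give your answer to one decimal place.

57.6%

Labor's share = 1 − 0.26 = 0.74.
Physical capital: 0.26 × (-0.5) = -0.13 pp.
Total hours worked: 0.74 × 3.9 = 2.886 pp.
TFP growth = 6.5 − 2.756 = 3.744%.
TFP share of growth = 3.744 / 6.5 × 100 = 57.6%.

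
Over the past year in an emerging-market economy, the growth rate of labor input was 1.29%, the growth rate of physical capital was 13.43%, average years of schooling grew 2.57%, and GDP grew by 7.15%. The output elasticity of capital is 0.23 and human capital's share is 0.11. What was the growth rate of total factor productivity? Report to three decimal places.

Labor's share = 1 − 0.23 − 0.11 = 0.66.
Physical capital: 0.23 × 13.43 = 3.0889 pp.
Average years of schooling: 0.11 × 2.57 = 0.2827 pp.
Labor input: 0.66 × 1.29 = 0.8514 pp.
TFP growth = 7.15 − 4.223 = 2.927%.

2.927%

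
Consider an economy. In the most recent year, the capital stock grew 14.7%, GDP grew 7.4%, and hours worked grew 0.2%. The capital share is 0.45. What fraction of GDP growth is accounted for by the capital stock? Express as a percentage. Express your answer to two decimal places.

The capital stock accounted for 89.39% of growth.

The capital stock contributed 0.45 × 14.7 = 6.615 pp.
Share of growth = 6.615 / 7.4 × 100 = 89.3919%.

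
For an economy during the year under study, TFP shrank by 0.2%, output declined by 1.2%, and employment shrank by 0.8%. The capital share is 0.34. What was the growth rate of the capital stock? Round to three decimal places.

Labor's share = 1 − 0.34 = 0.66.
gY = gA + 0.66×(-0.8) + 0.34×g.
0.34×g = -1.2 + 0.2 + 0.528 = -0.472.
g = -0.472 / 0.34 = -1.38824%.

-1.388%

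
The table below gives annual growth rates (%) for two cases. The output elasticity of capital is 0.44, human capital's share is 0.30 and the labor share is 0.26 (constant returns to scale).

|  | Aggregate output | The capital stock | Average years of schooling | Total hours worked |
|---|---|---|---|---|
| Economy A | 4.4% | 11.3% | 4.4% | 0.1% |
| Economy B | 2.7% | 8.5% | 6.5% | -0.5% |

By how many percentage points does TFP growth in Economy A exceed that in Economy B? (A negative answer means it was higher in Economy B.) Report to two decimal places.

0.94 percentage points

Labor's share = 1 − 0.44 − 0.3 = 0.26.
Economy A: TFP = 4.4 − 4.972 − 1.32 − 0.026 = -1.918%.
Economy B: TFP = 2.7 − 3.74 − 1.95 + 0.13 = -2.86%.
Difference = -1.918 − (-2.86) = 0.942 pp.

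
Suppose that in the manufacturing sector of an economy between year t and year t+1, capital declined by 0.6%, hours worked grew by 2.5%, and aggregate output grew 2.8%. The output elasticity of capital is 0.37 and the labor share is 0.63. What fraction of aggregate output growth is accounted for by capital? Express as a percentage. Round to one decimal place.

Capital accounted for -7.9% of growth.

Capital contributed 0.37 × (-0.6) = -0.222 pp.
Share of growth = -0.222 / 2.8 × 100 = -7.929%.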